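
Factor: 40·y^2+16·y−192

Pull out the common factor 8, then factor the remaining trinomial.

8·(5·y+12)·(y−2)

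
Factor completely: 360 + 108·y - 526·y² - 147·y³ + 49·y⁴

Testing divisors of the constant over divisors of the leading coefficient, y = 5 is a root, so (y - 5) divides it; the quotient is 49·y³ + 98·y² - 36·y - 72.
Then y = 6/7 is a root, so (7·y - 6) is a factor; dividing leaves 7·y² + 20·y + 12.
The remaining quadratic factors as (7·y + 6)(y + 2).

(7·y + 6)·(7·y - 6)·(y + 2)·(y - 5)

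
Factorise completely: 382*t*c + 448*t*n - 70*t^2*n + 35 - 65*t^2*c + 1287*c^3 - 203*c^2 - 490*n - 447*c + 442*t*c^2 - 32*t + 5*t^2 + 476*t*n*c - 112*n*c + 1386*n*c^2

Group: 14*n*(-5*t^2 + 34*t*c + 32*t + 99*c^2 - 8*c - 35) + (13*c - 1)*(-5*t^2 + 34*t*c + 32*t + 99*c^2 - 8*c - 35); both groups contain (-5*t^2 + 34*t*c + 32*t + 99*c^2 - 8*c - 35), so (14*n + 13*c - 1) is a factor with cofactor -5*t^2 + 34*t*c + 32*t + 99*c^2 - 8*c - 35.
The cofactor groups again: -5*t^2 + 34*t*c + 32*t + 99*c^2 - 8*c - 35 = -t*(5*t + 11*c - 7) + (9*c + 5)*(5*t + 11*c - 7); both groups contain (5*t + 11*c - 7), giving -(t - 9*c - 5)*(5*t + 11*c - 7).

-(t - 9*c - 5)*(5*t + 11*c - 7)*(14*n + 13*c - 1)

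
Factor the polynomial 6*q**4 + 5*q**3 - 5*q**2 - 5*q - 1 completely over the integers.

(2*q + 1)*(3*q + 1)*(q + 1)*(q - 1)

Testing divisors of the constant over divisors of the leading coefficient, q = 1 is a root, giving the factor (q - 1) and quotient 6*q**3 + 11*q**2 + 6*q + 1.
Then q = -1 is a root, so (q + 1) divides it; the quotient is 6*q**2 + 5*q + 1.
The remaining quadratic factors as (3*q + 1)(2*q + 1).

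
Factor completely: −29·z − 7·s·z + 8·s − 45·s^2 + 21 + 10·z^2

Group: −9·s·(5·s − 2·z + 3) + (−5·z + 7)·(5·s − 2·z + 3); both groups contain (5·s − 2·z + 3).

−(5·s − 2·z + 3)·(9·s + 5·z − 7)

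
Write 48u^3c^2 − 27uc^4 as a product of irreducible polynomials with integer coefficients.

Factor out 3uc^2, leaving 16u^2 − 9c^2, which is a difference of two squares.

3c^2u(4u − 3c)(4u + 3c)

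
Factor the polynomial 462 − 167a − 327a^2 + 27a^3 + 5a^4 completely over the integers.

Testing divisors of the constant over divisors of the leading coefficient, a = −11 is a root, giving the factor (a + 11) and quotient 5a^3 − 28a^2 − 19a + 42.
Next, a = 6 is a root, giving the factor (a − 6) and quotient 5a^2 + 2a − 7.
The remaining quadratic factors as (5a + 7)(a − 1).

(5a + 7)(a + 11)(a − 1)(a − 6)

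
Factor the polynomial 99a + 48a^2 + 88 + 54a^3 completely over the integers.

(9a + 8)(6a^2 + 11)

Group as (54a^3 + 99a) + (48a^2 + 88) = 9a(6a^2 + 11) + 8(6a^2 + 11).
Both groups share the factor (6a^2 + 11).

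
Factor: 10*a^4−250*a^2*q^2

10*a^2*(a+5*q)*(a−5*q)

Factor out 10*a^2, leaving a^2−25*q^2, which is a difference of two squares.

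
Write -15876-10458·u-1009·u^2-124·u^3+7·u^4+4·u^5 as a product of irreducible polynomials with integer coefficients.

(4·u+7)·(u+7)·(u-9)·(u^2+2·u+36)

Testing divisors of the constant over divisors of the leading coefficient, u = -7 is a root, giving the factor (u+7) and quotient 4·u^4-21·u^3+23·u^2-1170·u-2268.
Then u = 9 is a root, so (u-9) divides it; the quotient is 4·u^3+15·u^2+158·u+252.
Next, u = -7/4 is a root, giving the factor (4·u+7) and quotient u^2+2·u+36.
The quadratic u^2+2·u+36 has discriminant -140 < 0 and is irreducible over ℤ.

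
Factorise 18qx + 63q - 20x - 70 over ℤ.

Group as (18qx + 63q) + (-20x - 70) = 9q(2x + 7) - 10(2x + 7).
Both groups share the factor (2x + 7).

(2x + 7)(9q - 10)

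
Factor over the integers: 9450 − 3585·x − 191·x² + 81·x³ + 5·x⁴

Among the possible rational roots, x = −9 is a root, so (x + 9) divides it; the quotient is 5·x³ + 36·x² − 515·x + 1050.
Next, x = −15 is a root, so (x + 15) is a factor; dividing leaves 5·x² − 39·x + 70.
The remaining quadratic factors as (x − 5)(5·x − 14).

(5·x − 14)·(x + 15)·(x + 9)·(x − 5)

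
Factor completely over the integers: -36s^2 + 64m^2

Factor out 4, leaving 16m^2 - 9s^2, which is a difference of two squares.

4(4m + 3s)(4m - 3s)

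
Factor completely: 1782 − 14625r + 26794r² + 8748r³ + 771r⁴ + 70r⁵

Among the possible rational roots, r = 2/7 is a root, so (7r − 2) is a factor; dividing leaves 10r⁴ + 113r³ + 1282r² + 4194r − 891.
Next, r = 1/5 is a root, so (5r − 1) divides it; the quotient is 2r³ + 23r² + 261r + 891.
Continuing, r = −9/2 is a root, so (2r + 9) divides it; the quotient is r² + 7r + 99.
The quadratic r² + 7r + 99 has discriminant −347 < 0 and is irreducible over ℤ.

(2r + 9)(5r − 1)(7r − 2)(r² + 7r + 99)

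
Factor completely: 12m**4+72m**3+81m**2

3m**2(2m+3)(2m+9)

Pull out the common factor 3m**2, then factor the remaining trinomial.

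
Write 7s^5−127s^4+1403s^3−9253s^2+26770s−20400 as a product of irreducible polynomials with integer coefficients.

Trying the rational-root candidates, s = 6 is a root, so (s−6) divides it; the quotient is 7s^4−85s^3+893s^2−3895s+3400.
Continuing, s = 5 is a root, giving the factor (s−5) and quotient 7s^3−50s^2+643s−680.
Next, s = 8/7 is a root, so (7s−8) divides it; the quotient is s^2−6s+85.
The quadratic s^2−6s+85 has discriminant −304 < 0 and is irreducible over ℤ.

(7s−8)(s−5)(s−6)(s^2−6s+85)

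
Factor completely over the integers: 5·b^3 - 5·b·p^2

Factor out 5·b, leaving b^2 - p^2, which is a difference of two squares.

5·b·(b + p)·(b - p)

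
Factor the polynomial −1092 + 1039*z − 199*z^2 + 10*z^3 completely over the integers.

(2*z − 13)*(5*z − 7)*(z − 12)

Among the possible rational roots, z = 12 is a root, so (z − 12) is a factor; dividing leaves 10*z^2 − 79*z + 91.
The remaining quadratic factors as (5*z − 7)(2*z − 13).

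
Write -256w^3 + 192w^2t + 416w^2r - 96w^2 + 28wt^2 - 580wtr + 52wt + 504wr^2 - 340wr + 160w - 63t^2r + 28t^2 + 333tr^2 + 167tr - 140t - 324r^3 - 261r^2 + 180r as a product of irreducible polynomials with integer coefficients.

Group: 4w(-64w^2 + 48wt - 40wr + 40w + 7t^2 - 37tr - 35t + 36r^2 + 45r) + (-9r + 4)(-64w^2 + 48wt - 40wr + 40w + 7t^2 - 37tr - 35t + 36r^2 + 45r); both groups contain (-64w^2 + 48wt - 40wr + 40w + 7t^2 - 37tr - 35t + 36r^2 + 45r), so (4w - 9r + 4) is a factor with cofactor -64w^2 + 48wt - 40wr + 40w + 7t^2 - 37tr - 35t + 36r^2 + 45r.
The cofactor groups again: -64w^2 + 48wt - 40wr + 40w + 7t^2 - 37tr - 35t + 36r^2 + 45r = -8w(8w - 7t + 9r) + (-t + 4r + 5)(8w - 7t + 9r); both groups contain (8w - 7t + 9r), giving -(8w + t - 4r - 5)(8w - 7t + 9r).

-(8w + t - 4r - 5)(4w - 9r + 4)(8w - 7t + 9r)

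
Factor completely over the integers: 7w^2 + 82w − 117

Need a pair with product 7·(−117) = −819 and sum 82: that's 91 and −9.
Split the middle term: 7w^2 + 91w − 9w − 117 = 7w(w + 13) − 9(w + 13).

(7w − 9)(w + 13)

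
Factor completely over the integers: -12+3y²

Pull out the common factor 3; y²-4 is a difference of squares.

3(y+2)(y-2)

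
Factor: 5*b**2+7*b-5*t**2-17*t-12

(5*b+5*t+12)*(b-t-1)

Group: b*(5*b+5*t+12) + (-t-1)*(5*b+5*t+12); both groups contain (5*b+5*t+12).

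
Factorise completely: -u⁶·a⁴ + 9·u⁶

Every term has a factor of u⁶; factoring it out leaves -a⁴ + 9.
Recognize a difference of squares with the parts 3 and a².

-u⁶·(a² + 3)·(a² - 3)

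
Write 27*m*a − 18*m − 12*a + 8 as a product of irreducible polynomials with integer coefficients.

Group as (27*m*a − 18*m) + (−12*a + 8) = 9*m*(3*a − 2) − 4*(3*a − 2).
Both groups share the factor (3*a − 2).

(3*a − 2)*(9*m − 4)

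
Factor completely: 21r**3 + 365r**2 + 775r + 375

Trying the rational-root candidates, r = -5/7 is a root, giving the factor (7r + 5) and quotient 3r**2 + 50r + 75.
The remaining quadratic factors as (3r + 5)(r + 15).

(3r + 5)(7r + 5)(r + 15)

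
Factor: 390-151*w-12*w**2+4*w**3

Trying the rational-root candidates, w = 13/2 is a root, so (2*w-13) divides it; the quotient is 2*w**2+7*w-30.
The remaining quadratic factors as (2*w-5)(w+6).

(2*w-13)*(2*w-5)*(w+6)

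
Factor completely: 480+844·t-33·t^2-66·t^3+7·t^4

(7·t+4)·(t+3)·(t-5)·(t-8)

Among the possible rational roots, t = 5 is a root, so (t-5) is a factor; dividing leaves 7·t^3-31·t^2-188·t-96.
Continuing, t = -3 is a root, so (t+3) divides it; the quotient is 7·t^2-52·t-32.
The remaining quadratic factors as (7·t+4)(t-8).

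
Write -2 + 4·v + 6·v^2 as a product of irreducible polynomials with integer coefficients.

2·(3·v - 1)·(v + 1)

Pull out the common factor 2, then factor the remaining trinomial.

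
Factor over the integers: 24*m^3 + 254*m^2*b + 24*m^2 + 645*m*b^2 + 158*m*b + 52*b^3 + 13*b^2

(2*m + 13*b)*(m + 4*b + 1)*(12*m + b)

Group: 12*m*(2*m^2 + 21*m*b + 2*m + 52*b^2 + 13*b) + b*(2*m^2 + 21*m*b + 2*m + 52*b^2 + 13*b); both groups contain (2*m^2 + 21*m*b + 2*m + 52*b^2 + 13*b), so (12*m + b) is a factor with cofactor 2*m^2 + 21*m*b + 2*m + 52*b^2 + 13*b.
The cofactor groups again: 2*m^2 + 21*m*b + 2*m + 52*b^2 + 13*b = 2*m*(m + 4*b + 1) + 13*b*(m + 4*b + 1); both groups contain (m + 4*b + 1), giving (2*m + 13*b)*(m + 4*b + 1).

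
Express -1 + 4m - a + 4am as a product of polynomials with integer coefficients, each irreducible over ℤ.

Group as (4am - a) + (4m - 1) = a(4m - 1) + (4m - 1).
Both groups share the factor (4m - 1).

(4m - 1)(a + 1)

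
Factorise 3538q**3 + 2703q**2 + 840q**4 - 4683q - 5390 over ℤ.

(4q + 7)(5q + 11)(6q - 7)(7q + 10)

Testing divisors of the constant over divisors of the leading coefficient, q = 7/6 is a root, so (6q - 7) divides it; the quotient is 140q**3 + 753q**2 + 1329q + 770.
Next, q = -7/4 is a root, so (4q + 7) is a factor; dividing leaves 35q**2 + 127q + 110.
The remaining quadratic factors as (5q + 11)(7q + 10).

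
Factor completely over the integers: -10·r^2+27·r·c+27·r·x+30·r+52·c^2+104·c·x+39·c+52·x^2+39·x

-(r-4·c-4·x-3)·(10·r+13·c+13·x)

Group: -10·r·(r-4·c-4·x-3) + (-13·c-13·x)·(r-4·c-4·x-3); both groups contain (r-4·c-4·x-3).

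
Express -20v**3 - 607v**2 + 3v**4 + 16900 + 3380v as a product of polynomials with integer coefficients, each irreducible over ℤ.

(3v + 10)(v + 13)(v - 10)(v - 13)

Testing divisors of the constant over divisors of the leading coefficient, v = -13 is a root, so (v + 13) divides it; the quotient is 3v**3 - 59v**2 + 160v + 1300.
Continuing, v = -10/3 is a root, so (3v + 10) divides it; the quotient is v**2 - 23v + 130.
The remaining quadratic factors as (v - 10)(v - 13).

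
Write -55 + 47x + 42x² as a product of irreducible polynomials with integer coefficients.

(6x + 11)(7x - 5)

Need a pair with product 42·(-55) = -2310 and sum 47: that's -30 and 77.
Split the middle term: 42x² - 30x + 77x - 55 = 6x(7x - 5) + 11(7x - 5).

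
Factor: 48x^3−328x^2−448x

8x(6x+7)(x−8)

Pull out the common factor 8x, then factor the remaining trinomial.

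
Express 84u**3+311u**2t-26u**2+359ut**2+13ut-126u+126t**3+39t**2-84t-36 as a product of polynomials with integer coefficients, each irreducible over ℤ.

Group: 3u(28u**2+85ut-18u+63t**2-12t-36) + (2t+1)(28u**2+85ut-18u+63t**2-12t-36); both groups contain (28u**2+85ut-18u+63t**2-12t-36), so (3u+2t+1) is a factor with cofactor 28u**2+85ut-18u+63t**2-12t-36.
The cofactor groups again: 28u**2+85ut-18u+63t**2-12t-36 = 4u(7u+9t+6) + (7t-6)(7u+9t+6); both groups contain (7u+9t+6), giving (4u+7t-6)(7u+9t+6).

(3u+2t+1)(4u+7t-6)(7u+9t+6)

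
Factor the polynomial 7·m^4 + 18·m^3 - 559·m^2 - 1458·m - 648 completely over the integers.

(7·m + 4)·(m + 2)·(m + 9)·(m - 9)

Trying the rational-root candidates, m = -4/7 is a root, so (7·m + 4) divides it; the quotient is m^3 + 2·m^2 - 81·m - 162.
Then m = -9 is a root, giving the factor (m + 9) and quotient m^2 - 7·m - 18.
The remaining quadratic factors as (m + 2)(m - 9).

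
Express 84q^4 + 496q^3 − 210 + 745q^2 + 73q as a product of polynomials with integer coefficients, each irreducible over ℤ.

(2q + 7)(6q + 5)(7q − 3)(q + 2)

Trying the rational-root candidates, q = −7/2 is a root, so (2q + 7) divides it; the quotient is 42q^3 + 101q^2 + 19q − 30.
Then q = −2 is a root, giving the factor (q + 2) and quotient 42q^2 + 17q − 15.
The remaining quadratic factors as (7q − 3)(6q + 5).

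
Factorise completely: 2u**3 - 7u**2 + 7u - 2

Among the possible rational roots, u = 2 is a root, giving the factor (u - 2) and quotient 2u**2 - 3u + 1.
The remaining quadratic factors as (2u - 1)(u - 1).

(2u - 1)(u - 1)(u - 2)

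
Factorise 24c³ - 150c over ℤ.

Pull out the common factor 6c; 4c² - 25 is a difference of squares.

6c(2c + 5)(2c - 5)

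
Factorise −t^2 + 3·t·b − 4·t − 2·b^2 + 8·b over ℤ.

−(t − 2·b)·(t − b + 4)

Group: −t·(t − b + 4) + 2·b·(t − b + 4); both groups contain (t − b + 4).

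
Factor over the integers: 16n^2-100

Pull out the common factor 4; 4n^2-25 is a difference of squares.

4(2n+5)(2n-5)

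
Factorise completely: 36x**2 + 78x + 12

6(6x + 1)(x + 2)

Pull out the common factor 6, then factor the remaining trinomial.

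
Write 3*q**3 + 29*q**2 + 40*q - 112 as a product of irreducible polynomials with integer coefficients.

(3*q - 4)*(q + 4)*(q + 7)

Among the possible rational roots, q = -4 is a root, giving the factor (q + 4) and quotient 3*q**2 + 17*q - 28.
The remaining quadratic factors as (q + 7)(3*q - 4).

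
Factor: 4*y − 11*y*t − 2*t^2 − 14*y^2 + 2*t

Group: −7*y*(2*y + t) + (−2*t + 2)*(2*y + t); both groups contain (2*y + t).

−(7*y + 2*t − 2)*(2*y + t)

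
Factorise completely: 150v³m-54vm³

6mv(5v-3m)(5v+3m)

Pull out the common factor 6vm; 25v²-9m² is a difference of squares.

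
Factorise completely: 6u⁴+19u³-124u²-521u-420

(6u+7)(u+3)(u+4)(u-5)

Among the possible rational roots, u = -7/6 is a root, so (6u+7) divides it; the quotient is u³+2u²-23u-60.
Next, u = 5 is a root, so (u-5) divides it; the quotient is u²+7u+12.
The remaining quadratic factors as (u+3)(u+4).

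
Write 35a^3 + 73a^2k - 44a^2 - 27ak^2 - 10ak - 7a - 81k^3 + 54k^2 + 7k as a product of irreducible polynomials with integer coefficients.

Group: 5a(7a^2 + 2ak + a - 9k^2 - k) + (9k - 7)(7a^2 + 2ak + a - 9k^2 - k); both groups contain (7a^2 + 2ak + a - 9k^2 - k), so (5a + 9k - 7) is a factor with cofactor 7a^2 + 2ak + a - 9k^2 - k.
The cofactor groups again: 7a^2 + 2ak + a - 9k^2 - k = 7a(a - k) + (9k + 1)(a - k); both groups contain (a - k), giving (7a + 9k + 1)(a - k).

(5a + 9k - 7)(7a + 9k + 1)(a - k)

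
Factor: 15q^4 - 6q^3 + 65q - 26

(5q - 2)(3q^3 + 13)

Group as (15q^4 + 65q) + (-6q^3 - 26) = 5q(3q^3 + 13) - 2(3q^3 + 13).
Both groups share the factor (3q^3 + 13).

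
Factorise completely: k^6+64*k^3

Pull out the common factor k^3, leaving k^3+64.
Recognize a sum of cubes with the parts 4 and k.

k^3*(k+4)*(k^2-4*k+16)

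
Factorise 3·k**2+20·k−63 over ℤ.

Need a pair with product 3·(−63) = −189 and sum 20: that's 27 and −7.
Split the middle term: 3·k**2+27·k − 7·k−63 = 3·k·(k+9) − 7·(k+9).

(3·k−7)·(k+9)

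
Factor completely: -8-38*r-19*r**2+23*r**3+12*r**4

(3*r-4)*(4*r+1)*(r+1)*(r+2)

Trying the rational-root candidates, r = 4/3 is a root, so (3*r-4) divides it; the quotient is 4*r**3+13*r**2+11*r+2.
Then r = -1/4 is a root, giving the factor (4*r+1) and quotient r**2+3*r+2.
The remaining quadratic factors as (r+1)(r+2).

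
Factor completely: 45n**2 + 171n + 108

9(5n + 4)(n + 3)

Pull out the common factor 9, then factor the remaining trinomial.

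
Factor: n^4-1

(n+1)*(n-1)*(n^2+1)

Write as (n^2)² − (1)², then factor n^2-1 once more.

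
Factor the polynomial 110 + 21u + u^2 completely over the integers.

(u + 10)(u + 11)

Two integers with product 110 and sum 21 are 10 and 11.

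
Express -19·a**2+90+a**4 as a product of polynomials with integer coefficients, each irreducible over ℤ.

(a+3)·(a-3)·(a**2-10)

Substitute u = a**2 to get a quadratic in u, then factor.
a**2-9 is a difference of squares.
a**2-10 is irreducible over ℤ (10 is not a perfect square).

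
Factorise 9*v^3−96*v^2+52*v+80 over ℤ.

(3*v+2)*(3*v−4)*(v−10)

By the rational root theorem, v = −2/3 is a root, so (3*v+2) divides it; the quotient is 3*v^2−34*v+40.
The remaining quadratic factors as (3*v−4)(v−10).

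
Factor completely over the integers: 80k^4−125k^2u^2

5k^2(4k+5u)(4k−5u)

Every term has a factor of 5k^2. Then 16k^2−25u^2 = (4k)² − (5u)².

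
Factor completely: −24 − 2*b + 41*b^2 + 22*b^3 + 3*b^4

Trying the rational-root candidates, b = −3 is a root, so (b + 3) is a factor; dividing leaves 3*b^3 + 13*b^2 + 2*b − 8.
Then b = 2/3 is a root, so (3*b − 2) divides it; the quotient is b^2 + 5*b + 4.
The remaining quadratic factors as (b + 4)(b + 1).

(3*b − 2)*(b + 1)*(b + 3)*(b + 4)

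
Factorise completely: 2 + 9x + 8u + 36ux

(4u + 1)(9x + 2)

Group as (36ux + 8u) + (9x + 2) = 4u(9x + 2) + (9x + 2).
Both groups share the factor (9x + 2).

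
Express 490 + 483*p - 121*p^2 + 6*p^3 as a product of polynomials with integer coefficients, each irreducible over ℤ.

(6*p + 5)*(p - 14)*(p - 7)

Testing divisors of the constant over divisors of the leading coefficient, p = -5/6 is a root, so (6*p + 5) divides it; the quotient is p^2 - 21*p + 98.
The remaining quadratic factors as (p - 14)(p - 7).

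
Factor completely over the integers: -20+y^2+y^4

(y+2)(y-2)(y^2+5)

Substitute u = y^2 to get a quadratic in u, then factor.
y^2+5 is irreducible over ℤ (always positive, so no real roots).
y^2-4 is a difference of squares.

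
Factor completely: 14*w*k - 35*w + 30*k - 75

(2*k - 5)*(7*w + 15)

Group as (14*w*k - 35*w) + (30*k - 75) = 7*w*(2*k - 5) + 15*(2*k - 5).
Both groups share the factor (2*k - 5).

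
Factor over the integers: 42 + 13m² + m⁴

Substitute u = m² to get a quadratic in u, then factor.
m² + 7 is irreducible over ℤ (always positive, so no real roots).
m² + 6 is irreducible over ℤ (always positive, so no real roots).

(m² + 6)(m² + 7)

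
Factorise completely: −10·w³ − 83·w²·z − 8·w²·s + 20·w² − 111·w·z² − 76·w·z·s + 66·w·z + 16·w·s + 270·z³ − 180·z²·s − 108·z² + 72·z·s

−(2·w + 9·z)·(5·w − 6·z + 4·s)·(w + 5·z − 2)

Group: 2·w·(−5·w² − 19·w·z − 4·w·s + 10·w + 30·z² − 20·z·s − 12·z + 8·s) + 9·z·(−5·w² − 19·w·z − 4·w·s + 10·w + 30·z² − 20·z·s − 12·z + 8·s); both groups contain (−5·w² − 19·w·z − 4·w·s + 10·w + 30·z² − 20·z·s − 12·z + 8·s), so (2·w + 9·z) is a factor with cofactor −5·w² − 19·w·z − 4·w·s + 10·w + 30·z² − 20·z·s − 12·z + 8·s.
The cofactor groups again: −5·w² − 19·w·z − 4·w·s + 10·w + 30·z² − 20·z·s − 12·z + 8·s = −5·w·(w + 5·z − 2) + (6·z − 4·s)·(w + 5·z − 2); both groups contain (w + 5·z − 2), giving −(5·w − 6·z + 4·s)·(w + 5·z − 2).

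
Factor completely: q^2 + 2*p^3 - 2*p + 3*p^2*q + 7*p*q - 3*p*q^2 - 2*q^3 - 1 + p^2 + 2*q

(2*p + q + 1)*(p + 2*q - 1)*(p - q + 1)

Group: p*(2*p^2 - p*q + 3*p - q^2 + 1) + (2*q - 1)*(2*p^2 - p*q + 3*p - q^2 + 1); both groups contain (2*p^2 - p*q + 3*p - q^2 + 1), so (p + 2*q - 1) is a factor with cofactor 2*p^2 - p*q + 3*p - q^2 + 1.
The cofactor groups again: 2*p^2 - p*q + 3*p - q^2 + 1 = 2*p*(p - q + 1) + (q + 1)*(p - q + 1); both groups contain (p - q + 1), giving (2*p + q + 1)*(p - q + 1).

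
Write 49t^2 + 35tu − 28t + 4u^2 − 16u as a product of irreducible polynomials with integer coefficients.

Group: 7t(7t + u − 4) + 4u(7t + u − 4); both groups contain (7t + u − 4).

(7t + 4u)(7t + u − 4)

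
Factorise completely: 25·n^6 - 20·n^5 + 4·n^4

Pull out the common factor n^4, leaving 25·n^2 - 20·n + 4.
Recognize a perfect-square trinomial with the parts 5·n and 2.

n^4·(5·n - 2)^2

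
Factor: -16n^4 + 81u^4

(3u - 2n)(3u + 2n)(9u^2 + 4n^2)

(3u)⁴ − (2n)⁴ = ((3u)² − (2n)²)((3u)² + (2n)²); the first factor splits again, the second (9u^2 + 4n^2) is irreducible.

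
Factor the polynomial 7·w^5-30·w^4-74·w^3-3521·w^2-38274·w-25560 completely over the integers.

(7·w+5)·(w+6)·(w-12)·(w^2+w+71)

By the rational root theorem, w = -6 is a root, so (w+6) divides it; the quotient is 7·w^4-72·w^3+358·w^2-5669·w-4260.
Then w = -5/7 is a root, so (7·w+5) divides it; the quotient is w^3-11·w^2+59·w-852.
Then w = 12 is a root, giving the factor (w-12) and quotient w^2+w+71.
The quadratic w^2+w+71 has discriminant -283 < 0 and is irreducible over ℤ.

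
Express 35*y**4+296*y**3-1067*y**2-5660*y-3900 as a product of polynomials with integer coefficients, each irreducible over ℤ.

(5*y+13)*(7*y+6)*(y+10)*(y-5)

By the rational root theorem, y = -13/5 is a root, giving the factor (5*y+13) and quotient 7*y**3+41*y**2-320*y-300.
Next, y = -6/7 is a root, so (7*y+6) is a factor; dividing leaves y**2+5*y-50.
The remaining quadratic factors as (y-5)(y+10).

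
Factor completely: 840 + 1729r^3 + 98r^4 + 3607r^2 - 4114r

Testing divisors of the constant over divisors of the leading coefficient, r = -15 is a root, so (r + 15) divides it; the quotient is 98r^3 + 259r^2 - 278r + 56.
Next, r = 2/7 is a root, so (7r - 2) is a factor; dividing leaves 14r^2 + 41r - 28.
The remaining quadratic factors as (7r - 4)(2r + 7).

(2r + 7)(7r - 2)(7r - 4)(r + 15)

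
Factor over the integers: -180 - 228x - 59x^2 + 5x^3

Trying the rational-root candidates, x = 15 is a root, so (x - 15) is a factor; dividing leaves 5x^2 + 16x + 12.
The remaining quadratic factors as (5x + 6)(x + 2).

(5x + 6)(x + 2)(x - 15)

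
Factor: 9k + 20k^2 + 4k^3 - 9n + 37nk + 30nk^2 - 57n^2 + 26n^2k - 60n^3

-(n - k)(12n + 2k + 9)(5n + 2k + 1)

Group: 5n(-12n^2 + 10nk - 9n + 2k^2 + 9k) + (2k + 1)(-12n^2 + 10nk - 9n + 2k^2 + 9k); both groups contain (-12n^2 + 10nk - 9n + 2k^2 + 9k), so (5n + 2k + 1) is a factor with cofactor -12n^2 + 10nk - 9n + 2k^2 + 9k.
The cofactor groups again: -12n^2 + 10nk - 9n + 2k^2 + 9k = -12n(n - k) + (-2k - 9)(n - k); both groups contain (n - k), giving -(12n + 2k + 9)(n - k).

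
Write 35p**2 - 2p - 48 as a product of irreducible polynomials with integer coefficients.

Need a pair with product 35·(-48) = -1680 and sum -2: that's 40 and -42.
Split the middle term: 35p**2 + 40p - 42p - 48 = 5p(7p + 8) - 6(7p + 8).

(5p - 6)(7p + 8)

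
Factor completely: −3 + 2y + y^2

Two integers with product −3 and sum 2 are −1 and 3.

(y + 3)(y − 1)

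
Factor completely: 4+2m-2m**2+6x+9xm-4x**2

-(x-2m-2)(4x-m+2)

Group: -x(4x-m+2) + (2m+2)(4x-m+2); both groups contain (4x-m+2).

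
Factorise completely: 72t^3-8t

8t(3t+1)(3t-1)

Pull out the common factor 8t; 9t^2-1 is a difference of squares.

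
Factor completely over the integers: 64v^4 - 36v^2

4v^2(4v + 3)(4v - 3)

Every term has a factor of 4v^2. Then 16v^2 - 9 = (4v)² − (3)².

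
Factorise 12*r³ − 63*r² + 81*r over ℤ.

3*r*(4*r − 9)*(r − 3)

Pull out the common factor 3*r, then factor the remaining trinomial.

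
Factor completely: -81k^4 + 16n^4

Difference of squares twice: with A = 2n and B = 3k, A⁴ − B⁴ = (A² − B²)(A² + B²), and A² − B² factors again.

(2n - 3k)(2n + 3k)(4n^2 + 9k^2)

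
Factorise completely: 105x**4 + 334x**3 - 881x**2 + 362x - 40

Trying the rational-root candidates, x = 4/3 is a root, giving the factor (3x - 4) and quotient 35x**3 + 158x**2 - 83x + 10.
Next, x = 2/7 is a root, giving the factor (7x - 2) and quotient 5x**2 + 24x - 5.
The remaining quadratic factors as (x + 5)(5x - 1).

(3x - 4)(5x - 1)(7x - 2)(x + 5)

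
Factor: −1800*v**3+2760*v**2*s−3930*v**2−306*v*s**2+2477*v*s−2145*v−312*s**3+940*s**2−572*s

Group: 12*v*(−150*v**2+155*v*s−165*v+52*s**2−44*s) + (−6*s+13)*(−150*v**2+155*v*s−165*v+52*s**2−44*s); both groups contain (−150*v**2+155*v*s−165*v+52*s**2−44*s), so (12*v−6*s+13) is a factor with cofactor −150*v**2+155*v*s−165*v+52*s**2−44*s.
The cofactor groups again: −150*v**2+155*v*s−165*v+52*s**2−44*s = −10*v*(15*v+4*s) + (13*s−11)*(15*v+4*s); both groups contain (15*v+4*s), giving −(10*v−13*s+11)*(15*v+4*s).

−(10*v−13*s+11)*(12*v−6*s+13)*(15*v+4*s)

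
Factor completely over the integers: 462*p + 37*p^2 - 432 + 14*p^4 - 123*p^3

(2*p - 3)*(7*p - 9)*(p + 2)*(p - 8)

By the rational root theorem, p = 8 is a root, so (p - 8) is a factor; dividing leaves 14*p^3 - 11*p^2 - 51*p + 54.
Next, p = 9/7 is a root, so (7*p - 9) is a factor; dividing leaves 2*p^2 + p - 6.
The remaining quadratic factors as (p + 2)(2*p - 3).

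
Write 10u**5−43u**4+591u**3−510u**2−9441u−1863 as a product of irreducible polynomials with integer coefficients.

Testing divisors of the constant over divisors of the leading coefficient, u = −1/5 is a root, so (5u+1) divides it; the quotient is 2u**4−9u**3+120u**2−126u−1863.
Continuing, u = 9/2 is a root, so (2u−9) is a factor; dividing leaves u**3+60u+207.
Next, u = −3 is a root, so (u+3) divides it; the quotient is u**2−3u+69.
The quadratic u**2−3u+69 has discriminant −267 < 0 and is irreducible over ℤ.

(2u−9)(5u+1)(u+3)(u**2−3u+69)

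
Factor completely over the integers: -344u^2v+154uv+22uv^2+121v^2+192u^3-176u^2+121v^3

Group: 12u(16u^2-14uv-11v^2) + (-11v-11)(16u^2-14uv-11v^2); both groups contain (16u^2-14uv-11v^2), so (12u-11v-11) is a factor with cofactor 16u^2-14uv-11v^2.
The cofactor groups again: 16u^2-14uv-11v^2 = 2u(8u-11v) + v(8u-11v); both groups contain (8u-11v), giving (2u+v)(8u-11v).

(12u-11v-11)(2u+v)(8u-11v)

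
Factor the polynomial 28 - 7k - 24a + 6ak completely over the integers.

Group as (6ak - 24a) + (-7k + 28) = 6a(k - 4) - 7(k - 4).
Both groups share the factor (k - 4).

(6a - 7)(k - 4)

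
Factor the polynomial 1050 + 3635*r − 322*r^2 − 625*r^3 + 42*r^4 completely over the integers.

(2*r − 5)*(3*r + 7)*(7*r + 2)*(r − 15)

By the rational root theorem, r = 15 is a root, giving the factor (r − 15) and quotient 42*r^3 + 5*r^2 − 247*r − 70.
Next, r = −2/7 is a root, so (7*r + 2) is a factor; dividing leaves 6*r^2 − r − 35.
The remaining quadratic factors as (3*r + 7)(2*r − 5).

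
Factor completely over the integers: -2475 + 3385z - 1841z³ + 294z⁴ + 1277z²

(6z - 11)(7z + 9)(7z - 5)(z - 5)

By the rational root theorem, z = 5/7 is a root, so (7z - 5) divides it; the quotient is 42z³ - 233z² + 16z + 495.
Next, z = 11/6 is a root, giving the factor (6z - 11) and quotient 7z² - 26z - 45.
The remaining quadratic factors as (7z + 9)(z - 5).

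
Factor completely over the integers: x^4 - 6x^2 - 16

(x^2 + 2)(x^2 - 8)

Substitute u = x^2 to get a quadratic in u, then factor.
x^2 + 2 is irreducible over ℤ (always positive, so no real roots).
x^2 - 8 is irreducible over ℤ (8 is not a perfect square).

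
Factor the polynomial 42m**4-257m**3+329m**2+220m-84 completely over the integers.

By the rational root theorem, m = -2/3 is a root, so (3m+2) divides it; the quotient is 14m**3-95m**2+173m-42.
Continuing, m = 7/2 is a root, so (2m-7) is a factor; dividing leaves 7m**2-23m+6.
The remaining quadratic factors as (m-3)(7m-2).

(2m-7)(3m+2)(7m-2)(m-3)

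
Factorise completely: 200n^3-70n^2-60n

10n(4n-3)(5n+2)

Pull out the common factor 10n, then factor the remaining trinomial.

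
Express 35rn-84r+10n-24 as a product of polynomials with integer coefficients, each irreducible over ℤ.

(5n-12)(7r+2)

Group as (35rn-84r) + (10n-24) = 7r(5n-12) + 2(5n-12).
Both groups share the factor (5n-12).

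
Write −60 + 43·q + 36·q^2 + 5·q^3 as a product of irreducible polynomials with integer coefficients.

Testing divisors of the constant over divisors of the leading coefficient, q = −5 is a root, giving the factor (q + 5) and quotient 5·q^2 + 11·q − 12.
The remaining quadratic factors as (q + 3)(5·q − 4).

(5·q − 4)·(q + 3)·(q + 5)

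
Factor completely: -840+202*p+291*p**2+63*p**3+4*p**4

(4*p-5)*(p+4)*(p+6)*(p+7)

Testing divisors of the constant over divisors of the leading coefficient, p = -7 is a root, giving the factor (p+7) and quotient 4*p**3+35*p**2+46*p-120.
Then p = -6 is a root, so (p+6) is a factor; dividing leaves 4*p**2+11*p-20.
The remaining quadratic factors as (4*p-5)(p+4).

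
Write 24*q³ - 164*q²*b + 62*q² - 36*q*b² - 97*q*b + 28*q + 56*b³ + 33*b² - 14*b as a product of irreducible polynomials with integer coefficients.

(q - 7*b + 2)*(2*q - b)*(12*q + 8*b + 7)

Group: 12*q*(2*q² - 15*q*b + 4*q + 7*b² - 2*b) + (8*b + 7)*(2*q² - 15*q*b + 4*q + 7*b² - 2*b); both groups contain (2*q² - 15*q*b + 4*q + 7*b² - 2*b), so (12*q + 8*b + 7) is a factor with cofactor 2*q² - 15*q*b + 4*q + 7*b² - 2*b.
The cofactor groups again: 2*q² - 15*q*b + 4*q + 7*b² - 2*b = 2*q*(q - 7*b + 2) - b*(q - 7*b + 2); both groups contain (q - 7*b + 2), giving (2*q - b)*(q - 7*b + 2).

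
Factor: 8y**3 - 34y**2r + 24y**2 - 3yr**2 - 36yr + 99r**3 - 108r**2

(4y - 11r + 12)(y - 3r)(2y + 3r)

Group: 2y(4y**2 - 23yr + 12y + 33r**2 - 36r) + 3r(4y**2 - 23yr + 12y + 33r**2 - 36r); both groups contain (4y**2 - 23yr + 12y + 33r**2 - 36r), so (2y + 3r) is a factor with cofactor 4y**2 - 23yr + 12y + 33r**2 - 36r.
The cofactor groups again: 4y**2 - 23yr + 12y + 33r**2 - 36r = 4y(y - 3r) + (-11r + 12)(y - 3r); both groups contain (y - 3r), giving (4y - 11r + 12)(y - 3r).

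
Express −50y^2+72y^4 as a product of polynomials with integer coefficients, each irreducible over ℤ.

2y^2(6y+5)(6y−5)

Every term has a factor of 2y^2. Then 36y^2−25 = (6y)² − (5)².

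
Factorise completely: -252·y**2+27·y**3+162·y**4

Pull out the common factor 9·y**2, then factor the remaining trinomial.

9·y**2·(3·y+4)·(6·y-7)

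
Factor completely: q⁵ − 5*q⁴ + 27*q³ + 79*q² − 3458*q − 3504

By the rational root theorem, q = −1 is a root, giving the factor (q + 1) and quotient q⁴ − 6*q³ + 33*q² + 46*q − 3504.
Next, q = −6 is a root, so (q + 6) divides it; the quotient is q³ − 12*q² + 105*q − 584.
Continuing, q = 8 is a root, so (q − 8) divides it; the quotient is q² − 4*q + 73.
The quadratic q² − 4*q + 73 has discriminant −276 < 0 and is irreducible over ℤ.

(q + 1)*(q + 6)*(q − 8)*(q² − 4*q + 73)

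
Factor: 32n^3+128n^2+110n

Pull out the common factor 2n, then factor the remaining trinomial.

2n(4n+11)(4n+5)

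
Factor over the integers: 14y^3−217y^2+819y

7y(2y−13)(y−9)

Pull out the common factor 7y, then factor the remaining trinomial.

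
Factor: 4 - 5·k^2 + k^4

(k + 1)·(k + 2)·(k - 1)·(k - 2)

Substitute u = k^2 to get a quadratic in u, then factor.
k^2 - 4 is a difference of squares.
k^2 - 1 is a difference of squares.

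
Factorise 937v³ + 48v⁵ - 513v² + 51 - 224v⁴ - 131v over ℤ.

Trying the rational-root candidates, v = 1/4 is a root, giving the factor (4v - 1) and quotient 12v⁴ - 53v³ + 221v² - 73v - 51.
Continuing, v = 3/4 is a root, giving the factor (4v - 3) and quotient 3v³ - 11v² + 47v + 17.
Continuing, v = -1/3 is a root, giving the factor (3v + 1) and quotient v² - 4v + 17.
The quadratic v² - 4v + 17 has discriminant -52 < 0 and is irreducible over ℤ.

(3v + 1)(4v - 1)(4v - 3)(v² - 4v + 17)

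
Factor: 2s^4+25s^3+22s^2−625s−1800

(2s+9)(s+5)(s+8)(s−5)

Testing divisors of the constant over divisors of the leading coefficient, s = −9/2 is a root, so (2s+9) is a factor; dividing leaves s^3+8s^2−25s−200.
Then s = −8 is a root, so (s+8) is a factor; dividing leaves s^2−25.
The remaining quadratic factors as (s+5)(s−5).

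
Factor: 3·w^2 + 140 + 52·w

(3·w + 10)·(w + 14)

Need a pair with product 3·140 = 420 and sum 52: that's 42 and 10.
Split the middle term: 3·w^2 + 42·w + 10·w + 140 = 3·w·(w + 14) + 10·(w + 14).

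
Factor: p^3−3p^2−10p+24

(p+3)(p−2)(p−4)

Trying the rational-root candidates, p = 4 is a root, so (p−4) divides it; the quotient is p^2+p−6.
The remaining quadratic factors as (p+3)(p−2).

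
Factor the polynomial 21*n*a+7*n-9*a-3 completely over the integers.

Group as (21*n*a+7*n) + (-9*a-3) = 7*n*(3*a+1) - 3*(3*a+1).
Both groups share the factor (3*a+1).

(3*a+1)*(7*n-3)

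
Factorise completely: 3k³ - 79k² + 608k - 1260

(3k - 10)(k - 14)(k - 9)

Testing divisors of the constant over divisors of the leading coefficient, k = 10/3 is a root, giving the factor (3k - 10) and quotient k² - 23k + 126.
The remaining quadratic factors as (k - 9)(k - 14).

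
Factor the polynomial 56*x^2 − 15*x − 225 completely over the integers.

(7*x − 15)*(8*x + 15)

Need a pair with product 56·(−225) = −12600 and sum −15: that's −120 and 105.
Split the middle term: 56*x^2 − 120*x + 105*x − 225 = 8*x*(7*x − 15) + 15*(7*x − 15).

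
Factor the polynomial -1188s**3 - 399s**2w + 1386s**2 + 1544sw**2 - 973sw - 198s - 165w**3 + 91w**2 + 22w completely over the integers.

Group: 11s(-108s**2 + 111sw + 18s - 11w**2 - 2w) + (15w - 11)(-108s**2 + 111sw + 18s - 11w**2 - 2w); both groups contain (-108s**2 + 111sw + 18s - 11w**2 - 2w), so (11s + 15w - 11) is a factor with cofactor -108s**2 + 111sw + 18s - 11w**2 - 2w.
The cofactor groups again: -108s**2 + 111sw + 18s - 11w**2 - 2w = -9s(12s - 11w - 2) + w(12s - 11w - 2); both groups contain (12s - 11w - 2), giving -(9s - w)(12s - 11w - 2).

-(11s + 15w - 11)(12s - 11w - 2)(9s - w)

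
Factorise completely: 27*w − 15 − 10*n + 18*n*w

(2*n + 3)*(9*w − 5)

Group as (18*n*w − 10*n) + (27*w − 15) = 2*n*(9*w − 5) + 3*(9*w − 5).
Both groups share the factor (9*w − 5).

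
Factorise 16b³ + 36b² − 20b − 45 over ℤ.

Group as (16b³ − 20b) + (36b² − 45) = 4b(4b² − 5) + 9(4b² − 5).
Both groups share the factor (4b² − 5).

(4b + 9)(4b² − 5)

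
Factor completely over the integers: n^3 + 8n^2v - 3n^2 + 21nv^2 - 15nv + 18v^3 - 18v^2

(n + 2v)(n + 3v)(n + 3v - 3)

Group: n(n^2 + 6nv - 3n + 9v^2 - 9v) + 2v(n^2 + 6nv - 3n + 9v^2 - 9v); both groups contain (n^2 + 6nv - 3n + 9v^2 - 9v), so (n + 2v) is a factor with cofactor n^2 + 6nv - 3n + 9v^2 - 9v.
The cofactor groups again: n^2 + 6nv - 3n + 9v^2 - 9v = n(n + 3v) + (3v - 3)(n + 3v); both groups contain (n + 3v), giving (n + 3v - 3)(n + 3v).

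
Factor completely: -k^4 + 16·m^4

(2·m - k)·(2·m + k)·(4·m^2 + k^2)

Difference of squares twice: with A = 2·m and B = k, A⁴ − B⁴ = (A² − B²)(A² + B²), and A² − B² factors again.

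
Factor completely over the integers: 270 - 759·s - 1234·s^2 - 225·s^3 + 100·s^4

Testing divisors of the constant over divisors of the leading coefficient, s = -6/5 is a root, giving the factor (5·s + 6) and quotient 20·s^3 - 69·s^2 - 164·s + 45.
Next, s = 1/4 is a root, so (4·s - 1) is a factor; dividing leaves 5·s^2 - 16·s - 45.
The remaining quadratic factors as (5·s + 9)(s - 5).

(4·s - 1)·(5·s + 6)·(5·s + 9)·(s - 5)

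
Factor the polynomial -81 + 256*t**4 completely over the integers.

Difference of squares twice: with A = 4*t and B = 3, A⁴ − B⁴ = (A² − B²)(A² + B²), and A² − B² factors again.

(4*t + 3)*(4*t - 3)*(16*t**2 + 9)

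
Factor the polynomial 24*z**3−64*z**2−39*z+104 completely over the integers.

Group as (24*z**3−39*z) + (−64*z**2+104) = 3*z*(8*z**2−13) − 8*(8*z**2−13).
Both groups share the factor (8*z**2−13).

(3*z−8)*(8*z**2−13)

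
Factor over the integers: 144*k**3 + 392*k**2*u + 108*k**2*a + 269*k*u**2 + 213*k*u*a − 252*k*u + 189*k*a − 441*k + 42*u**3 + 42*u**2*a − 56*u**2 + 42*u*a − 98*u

Group: 4*k*(36*k**2 + 71*k*u + 63*k + 14*u**2 + 14*u) + (3*u + 3*a − 7)*(36*k**2 + 71*k*u + 63*k + 14*u**2 + 14*u); both groups contain (36*k**2 + 71*k*u + 63*k + 14*u**2 + 14*u), so (4*k + 3*u + 3*a − 7) is a factor with cofactor 36*k**2 + 71*k*u + 63*k + 14*u**2 + 14*u.
The cofactor groups again: 36*k**2 + 71*k*u + 63*k + 14*u**2 + 14*u = 4*k*(9*k + 2*u) + (7*u + 7)*(9*k + 2*u); both groups contain (9*k + 2*u), giving (4*k + 7*u + 7)*(9*k + 2*u).

(4*k + 3*u + 3*a − 7)*(4*k + 7*u + 7)*(9*k + 2*u)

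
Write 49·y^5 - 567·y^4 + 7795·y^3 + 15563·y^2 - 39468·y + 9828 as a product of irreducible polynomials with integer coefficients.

By the rational root theorem, y = -3 is a root, so (y + 3) divides it; the quotient is 49·y^4 - 714·y^3 + 9937·y^2 - 14248·y + 3276.
Continuing, y = 9/7 is a root, giving the factor (7·y - 9) and quotient 7·y^3 - 93·y^2 + 1300·y - 364.
Next, y = 2/7 is a root, so (7·y - 2) divides it; the quotient is y^2 - 13·y + 182.
The quadratic y^2 - 13·y + 182 has discriminant -559 < 0 and is irreducible over ℤ.

(7·y - 2)·(7·y - 9)·(y + 3)·(y^2 - 13·y + 182)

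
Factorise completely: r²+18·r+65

Two integers with product 65 and sum 18 are 5 and 13.

(r+13)·(r+5)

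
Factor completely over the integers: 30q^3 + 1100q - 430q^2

Pull out the common factor 10q, then factor the remaining trinomial.

10q(3q - 10)(q - 11)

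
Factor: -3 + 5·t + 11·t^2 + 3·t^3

(3·t - 1)·(t + 1)·(t + 3)

By the rational root theorem, t = 1/3 is a root, so (3·t - 1) divides it; the quotient is t^2 + 4·t + 3.
The remaining quadratic factors as (t + 1)(t + 3).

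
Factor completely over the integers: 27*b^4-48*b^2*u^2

Factor out 3*b^2, leaving 9*b^2-16*u^2, which is a difference of two squares.

3*b^2*(3*b+4*u)*(3*b-4*u)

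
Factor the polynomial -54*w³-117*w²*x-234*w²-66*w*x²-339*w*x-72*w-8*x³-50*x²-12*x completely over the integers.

-(3*w+2*x+12)*(3*w+4*x+1)*(6*w+x)

Group: 6*w*(-9*w²-18*w*x-39*w-8*x²-50*x-12) + x*(-9*w²-18*w*x-39*w-8*x²-50*x-12); both groups contain (-9*w²-18*w*x-39*w-8*x²-50*x-12), so (6*w+x) is a factor with cofactor -9*w²-18*w*x-39*w-8*x²-50*x-12.
The cofactor groups again: -9*w²-18*w*x-39*w-8*x²-50*x-12 = -3*w*(3*w+2*x+12) + (-4*x-1)*(3*w+2*x+12); both groups contain (3*w+2*x+12), giving -(3*w+4*x+1)*(3*w+2*x+12).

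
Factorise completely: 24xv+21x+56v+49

(3x+7)(8v+7)

Group as (24xv+21x) + (56v+49) = 3x(8v+7) + 7(8v+7).
Both groups share the factor (8v+7).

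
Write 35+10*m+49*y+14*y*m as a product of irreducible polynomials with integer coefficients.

Group as (14*y*m+49*y) + (10*m+35) = 7*y*(2*m+7) + 5*(2*m+7).
Both groups share the factor (2*m+7).

(2*m+7)*(7*y+5)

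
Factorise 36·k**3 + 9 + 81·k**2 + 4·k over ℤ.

(4·k + 9)·(9·k**2 + 1)

Group as (36·k**3 + 4·k) + (81·k**2 + 9) = 4·k·(9·k**2 + 1) + 9·(9·k**2 + 1).
Both groups share the factor (9·k**2 + 1).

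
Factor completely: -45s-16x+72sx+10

(8x-5)(9s-2)

Group as (72sx-45s) + (-16x+10) = 9s(8x-5) - 2(8x-5).
Both groups share the factor (8x-5).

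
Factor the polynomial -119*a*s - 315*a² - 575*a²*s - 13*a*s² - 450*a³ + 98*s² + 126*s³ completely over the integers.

Group: 9*a*(-50*a² - 25*a*s - 35*a + 18*s² + 14*s) + 7*s*(-50*a² - 25*a*s - 35*a + 18*s² + 14*s); both groups contain (-50*a² - 25*a*s - 35*a + 18*s² + 14*s), so (9*a + 7*s) is a factor with cofactor -50*a² - 25*a*s - 35*a + 18*s² + 14*s.
The cofactor groups again: -50*a² - 25*a*s - 35*a + 18*s² + 14*s = -5*a*(10*a + 9*s + 7) + 2*s*(10*a + 9*s + 7); both groups contain (10*a + 9*s + 7), giving -(5*a - 2*s)*(10*a + 9*s + 7).

-(10*a + 9*s + 7)*(5*a - 2*s)*(9*a + 7*s)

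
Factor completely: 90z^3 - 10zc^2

10z(3z - c)(3z + c)

Pull out the common factor 10z; 9z^2 - c^2 is a difference of squares.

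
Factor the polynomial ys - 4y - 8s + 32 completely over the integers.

(s - 4)(y - 8)

Group as (ys - 4y) + (-8s + 32) = y(s - 4) - 8(s - 4).
Both groups share the factor (s - 4).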